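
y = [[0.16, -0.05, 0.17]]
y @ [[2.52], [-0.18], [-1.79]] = [[0.11]]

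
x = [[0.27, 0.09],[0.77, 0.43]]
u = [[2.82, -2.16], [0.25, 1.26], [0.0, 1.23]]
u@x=[[-0.9,-0.68], [1.04,0.56], [0.95,0.53]]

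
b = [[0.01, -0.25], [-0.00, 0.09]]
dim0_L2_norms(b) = [0.01, 0.27]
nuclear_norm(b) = 0.27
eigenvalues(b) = [0.01, 0.09]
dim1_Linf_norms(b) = [0.25, 0.09]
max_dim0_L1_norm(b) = 0.34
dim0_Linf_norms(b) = [0.01, 0.25]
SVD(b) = [[-0.94, -0.34], [0.34, -0.94]] @ diag([0.26587316766242947, 0.003385072694295728]) @ [[-0.04, 1.0], [-1.0, -0.04]]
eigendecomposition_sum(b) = [[0.01,0.03], [0.0,0.0]] + [[0.00, -0.28], [0.00, 0.09]]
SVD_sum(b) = [[0.01, -0.25],[-0.00, 0.09]] + [[0.00,0.00], [0.0,0.0]]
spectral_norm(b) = 0.27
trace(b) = 0.10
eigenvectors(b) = [[1.0, -0.95], [0.0, 0.30]]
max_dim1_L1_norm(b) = 0.26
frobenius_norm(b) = 0.27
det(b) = 0.00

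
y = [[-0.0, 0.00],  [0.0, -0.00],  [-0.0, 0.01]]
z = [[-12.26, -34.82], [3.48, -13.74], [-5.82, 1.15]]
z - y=[[-12.26, -34.82], [3.48, -13.74], [-5.82, 1.14]]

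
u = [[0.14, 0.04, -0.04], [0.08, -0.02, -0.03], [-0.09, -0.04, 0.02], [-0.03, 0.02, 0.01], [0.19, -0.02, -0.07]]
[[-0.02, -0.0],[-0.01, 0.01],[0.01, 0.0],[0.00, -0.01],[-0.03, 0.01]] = u @ [[-0.13,0.07], [0.01,-0.24], [0.02,0.06]]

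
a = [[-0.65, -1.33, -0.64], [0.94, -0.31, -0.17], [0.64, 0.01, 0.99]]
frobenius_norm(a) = 2.24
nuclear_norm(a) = 3.63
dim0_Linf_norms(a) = [0.94, 1.33, 0.99]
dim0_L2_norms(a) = [1.31, 1.37, 1.19]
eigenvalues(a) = [(-0.42+1.21j), (-0.42-1.21j), (0.88+0j)]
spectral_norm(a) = 1.80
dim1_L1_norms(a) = [2.62, 1.42, 1.64]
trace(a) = 0.03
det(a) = 1.45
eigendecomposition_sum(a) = [[-0.31+0.60j, -0.69-0.27j, (-0.25+0.03j)], [(0.5+0.22j), -0.19+0.56j, (0.03+0.2j)], [0.21-0.09j, (0.12+0.22j), (0.07+0.05j)]] + [[-0.31-0.60j, -0.69+0.27j, (-0.25-0.03j)], [0.50-0.22j, -0.19-0.56j, (0.03-0.2j)], [0.21+0.09j, 0.12-0.22j, (0.07-0.05j)]] + [[-0.04-0.00j, (0.04-0j), -0.15+0.00j],[-0.06-0.00j, (0.07-0j), (-0.24+0j)],[0.21+0.00j, -0.23+0.00j, (0.85-0j)]]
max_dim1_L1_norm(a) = 2.62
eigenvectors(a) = [[0.75+0.00j,0.75-0.00j,-0.17+0.00j], [(-0.03-0.61j),-0.03+0.61j,-0.27+0.00j], [-0.20-0.17j,(-0.2+0.17j),0.95+0.00j]]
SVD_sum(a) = [[-0.85, -0.93, -0.87],  [0.13, 0.14, 0.14],  [0.51, 0.56, 0.53]] + [[0.31, -0.31, 0.02], [0.62, -0.62, 0.05], [0.36, -0.35, 0.03]] + [[-0.11,-0.09,0.21],[0.19,0.16,-0.35],[-0.23,-0.2,0.44]]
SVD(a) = [[-0.85, -0.40, 0.35],[0.13, -0.8, -0.59],[0.51, -0.46, 0.73]] @ diag([1.8049558826340202, 1.0998398113384658, 0.7293055951655742]) @ [[0.56, 0.61, 0.57], [-0.71, 0.70, -0.05], [-0.43, -0.37, 0.82]]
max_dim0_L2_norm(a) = 1.37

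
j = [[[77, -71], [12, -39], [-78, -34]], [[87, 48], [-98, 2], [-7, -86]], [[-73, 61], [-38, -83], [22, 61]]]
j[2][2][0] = 22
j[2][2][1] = 61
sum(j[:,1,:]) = -244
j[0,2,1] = -34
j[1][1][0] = -98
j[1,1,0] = -98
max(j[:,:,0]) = 87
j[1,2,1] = -86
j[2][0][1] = 61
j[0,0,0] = 77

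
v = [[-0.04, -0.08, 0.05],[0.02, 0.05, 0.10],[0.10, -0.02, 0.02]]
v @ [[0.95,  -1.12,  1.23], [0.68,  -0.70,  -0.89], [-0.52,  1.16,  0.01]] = [[-0.12,0.16,0.02], [0.0,0.06,-0.02], [0.07,-0.07,0.14]]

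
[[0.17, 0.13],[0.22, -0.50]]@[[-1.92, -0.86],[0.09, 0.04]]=[[-0.31, -0.14], [-0.47, -0.21]]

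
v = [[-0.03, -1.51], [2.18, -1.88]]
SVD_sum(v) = [[0.74, -0.84], [1.88, -2.14]] + [[-0.77, -0.67], [0.30, 0.26]]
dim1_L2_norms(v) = [1.51, 2.88]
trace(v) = -1.91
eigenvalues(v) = [(-0.96+1.56j), (-0.96-1.56j)]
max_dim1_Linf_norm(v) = 2.18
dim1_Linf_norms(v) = [1.51, 2.18]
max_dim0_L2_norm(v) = 2.41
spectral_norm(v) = 3.06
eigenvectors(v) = [[(0.33+0.55j), (0.33-0.55j)], [(0.77+0j), (0.77-0j)]]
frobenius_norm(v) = 3.25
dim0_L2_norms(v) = [2.18, 2.41]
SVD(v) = [[0.36,0.93], [0.93,-0.36]] @ diag([3.061304207012296, 1.09371685189944]) @ [[0.66, -0.75],[-0.75, -0.66]]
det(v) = 3.35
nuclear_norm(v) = 4.16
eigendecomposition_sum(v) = [[(-0.02+1.06j), (-0.76-0.46j)], [1.09+0.67j, -0.94+0.50j]] + [[(-0.01-1.06j), (-0.76+0.46j)], [(1.09-0.67j), -0.94-0.50j]]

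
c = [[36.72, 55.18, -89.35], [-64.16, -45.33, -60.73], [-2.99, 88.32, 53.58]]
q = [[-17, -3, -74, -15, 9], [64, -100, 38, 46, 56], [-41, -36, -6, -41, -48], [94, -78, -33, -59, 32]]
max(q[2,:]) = -6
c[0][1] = 55.18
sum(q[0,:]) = -100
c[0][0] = 36.72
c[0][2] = -89.35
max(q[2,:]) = -6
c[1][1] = -45.33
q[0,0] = -17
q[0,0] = -17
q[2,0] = -41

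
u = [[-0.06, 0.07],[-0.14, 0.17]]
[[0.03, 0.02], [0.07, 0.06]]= u@ [[-0.39, -0.05], [0.07, 0.30]]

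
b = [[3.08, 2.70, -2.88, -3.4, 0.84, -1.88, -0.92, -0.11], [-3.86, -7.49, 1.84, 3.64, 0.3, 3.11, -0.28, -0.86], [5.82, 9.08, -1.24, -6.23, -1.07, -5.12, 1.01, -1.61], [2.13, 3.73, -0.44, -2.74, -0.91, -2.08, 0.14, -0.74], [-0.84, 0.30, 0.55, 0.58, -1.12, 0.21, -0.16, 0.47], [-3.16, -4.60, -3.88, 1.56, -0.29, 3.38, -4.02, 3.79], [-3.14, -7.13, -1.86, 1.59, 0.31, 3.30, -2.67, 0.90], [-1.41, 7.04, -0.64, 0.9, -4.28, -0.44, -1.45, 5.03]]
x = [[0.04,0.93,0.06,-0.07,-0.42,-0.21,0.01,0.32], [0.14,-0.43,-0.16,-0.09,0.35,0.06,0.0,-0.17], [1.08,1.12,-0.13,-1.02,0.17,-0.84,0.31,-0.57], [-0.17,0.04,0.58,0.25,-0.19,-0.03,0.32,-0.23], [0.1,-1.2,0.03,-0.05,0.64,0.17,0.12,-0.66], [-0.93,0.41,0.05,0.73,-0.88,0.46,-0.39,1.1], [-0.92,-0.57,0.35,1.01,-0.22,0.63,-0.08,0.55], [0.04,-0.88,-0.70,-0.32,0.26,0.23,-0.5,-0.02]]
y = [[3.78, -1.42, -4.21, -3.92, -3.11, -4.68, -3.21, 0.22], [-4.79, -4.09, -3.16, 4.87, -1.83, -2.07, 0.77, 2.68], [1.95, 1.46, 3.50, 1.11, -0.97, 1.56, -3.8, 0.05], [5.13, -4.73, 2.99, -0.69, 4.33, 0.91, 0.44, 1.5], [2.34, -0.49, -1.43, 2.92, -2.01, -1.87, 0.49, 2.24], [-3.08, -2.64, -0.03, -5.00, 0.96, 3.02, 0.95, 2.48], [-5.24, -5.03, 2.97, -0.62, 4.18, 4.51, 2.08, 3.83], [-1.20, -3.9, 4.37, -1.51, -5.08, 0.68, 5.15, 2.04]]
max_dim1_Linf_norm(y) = 5.24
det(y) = -596180.81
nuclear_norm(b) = 41.76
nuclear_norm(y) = 59.33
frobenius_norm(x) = 4.23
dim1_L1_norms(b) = [15.81, 21.38, 31.18, 12.91, 4.23, 24.68, 20.9, 21.19]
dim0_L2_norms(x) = [1.71, 2.24, 1.0, 1.67, 1.29, 1.2, 0.79, 1.57]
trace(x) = 0.73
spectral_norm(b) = 21.81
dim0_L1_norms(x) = [3.42, 5.58, 2.06, 3.54, 3.13, 2.63, 1.73, 3.62]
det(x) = 0.00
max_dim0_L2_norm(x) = 2.24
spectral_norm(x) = 3.14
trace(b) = -3.77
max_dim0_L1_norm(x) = 5.58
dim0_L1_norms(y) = [27.51, 23.76, 22.66, 20.64, 22.47, 19.3, 16.89, 15.04]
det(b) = -0.00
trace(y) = 7.63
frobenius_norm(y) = 24.47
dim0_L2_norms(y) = [10.55, 9.54, 8.88, 8.77, 9.0, 7.93, 7.58, 6.28]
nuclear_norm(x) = 7.27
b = y @ x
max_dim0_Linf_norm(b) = 9.08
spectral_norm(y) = 15.16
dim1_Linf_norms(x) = [0.93, 0.43, 1.12, 0.58, 1.2, 1.1, 1.01, 0.88]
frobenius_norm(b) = 25.25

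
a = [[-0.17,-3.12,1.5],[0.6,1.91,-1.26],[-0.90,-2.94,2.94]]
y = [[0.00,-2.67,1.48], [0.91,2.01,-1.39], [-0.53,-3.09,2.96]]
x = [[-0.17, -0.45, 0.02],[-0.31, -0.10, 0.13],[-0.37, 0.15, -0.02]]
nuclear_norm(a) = 7.15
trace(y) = 4.97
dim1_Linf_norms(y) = [2.67, 2.01, 3.09]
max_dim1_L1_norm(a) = 6.78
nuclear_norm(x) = 1.10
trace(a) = 4.68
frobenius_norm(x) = 0.72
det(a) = 1.57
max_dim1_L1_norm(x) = 0.64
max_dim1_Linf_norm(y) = 3.09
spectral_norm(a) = 5.89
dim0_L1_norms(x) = [0.85, 0.7, 0.17]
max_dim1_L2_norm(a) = 4.25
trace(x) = -0.29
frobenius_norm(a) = 5.98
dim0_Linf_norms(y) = [0.91, 3.09, 2.96]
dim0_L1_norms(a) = [1.67, 7.97, 5.7]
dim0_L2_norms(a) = [1.09, 4.69, 3.53]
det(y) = 2.64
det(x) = 0.03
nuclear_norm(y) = 7.17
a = y + x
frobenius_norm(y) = 5.89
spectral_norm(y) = 5.81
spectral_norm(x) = 0.56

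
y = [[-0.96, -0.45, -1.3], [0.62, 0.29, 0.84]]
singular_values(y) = [2.0, 0.0]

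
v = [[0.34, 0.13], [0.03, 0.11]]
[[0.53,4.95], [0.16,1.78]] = v@[[1.13,9.36],[1.14,13.63]]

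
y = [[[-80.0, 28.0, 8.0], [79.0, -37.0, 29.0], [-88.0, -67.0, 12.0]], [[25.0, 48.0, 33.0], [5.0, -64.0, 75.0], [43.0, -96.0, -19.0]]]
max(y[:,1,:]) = 79.0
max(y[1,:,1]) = 48.0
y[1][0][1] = 48.0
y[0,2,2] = 12.0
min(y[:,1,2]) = 29.0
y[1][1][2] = 75.0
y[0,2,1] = -67.0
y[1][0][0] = 25.0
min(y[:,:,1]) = -96.0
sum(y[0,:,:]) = -116.0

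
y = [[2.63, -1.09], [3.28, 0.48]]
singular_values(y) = [4.22, 1.15]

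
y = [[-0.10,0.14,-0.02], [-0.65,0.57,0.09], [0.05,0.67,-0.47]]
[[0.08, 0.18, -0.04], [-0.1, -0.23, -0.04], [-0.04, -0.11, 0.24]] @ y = [[-0.13,0.09,0.03], [0.16,-0.17,0.0], [0.09,0.09,-0.12]]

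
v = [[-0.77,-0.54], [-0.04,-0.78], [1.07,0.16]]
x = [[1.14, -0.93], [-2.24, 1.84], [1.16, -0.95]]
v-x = [[-1.91, 0.39], [2.20, -2.62], [-0.09, 1.11]]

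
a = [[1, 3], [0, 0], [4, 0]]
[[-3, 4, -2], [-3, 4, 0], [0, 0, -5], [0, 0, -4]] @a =[[-11, -9], [-3, -9], [-20, 0], [-16, 0]]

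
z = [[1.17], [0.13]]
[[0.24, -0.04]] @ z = [[0.28]]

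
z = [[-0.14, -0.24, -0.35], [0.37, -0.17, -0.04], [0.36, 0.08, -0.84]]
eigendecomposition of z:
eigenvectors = [[0.67+0.00j, 0.67-0.00j, (0.44+0j)], [(-0.1-0.65j), -0.10+0.65j, (-0.26+0j)], [(0.25-0.23j), 0.25+0.23j, 0.86+0.00j]]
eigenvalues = [(-0.24+0.36j), (-0.24-0.36j), (-0.68+0j)]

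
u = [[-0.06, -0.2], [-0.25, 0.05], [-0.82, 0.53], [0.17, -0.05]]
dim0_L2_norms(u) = [0.88, 0.57]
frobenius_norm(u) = 1.05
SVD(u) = [[0.05, -0.89],[-0.23, -0.39],[-0.96, 0.08],[0.17, 0.21]] @ diag([1.0208531692466294, 0.22618312677808758]) @ [[0.85, -0.53], [0.53, 0.85]]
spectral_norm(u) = 1.02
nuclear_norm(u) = 1.25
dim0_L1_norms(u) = [1.3, 0.83]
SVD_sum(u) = [[0.05, -0.03], [-0.2, 0.13], [-0.83, 0.51], [0.15, -0.09]] + [[-0.11, -0.17],  [-0.05, -0.08],  [0.01, 0.02],  [0.02, 0.04]]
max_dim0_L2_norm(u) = 0.88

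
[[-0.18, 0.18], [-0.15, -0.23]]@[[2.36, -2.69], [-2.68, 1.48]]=[[-0.91, 0.75], [0.26, 0.06]]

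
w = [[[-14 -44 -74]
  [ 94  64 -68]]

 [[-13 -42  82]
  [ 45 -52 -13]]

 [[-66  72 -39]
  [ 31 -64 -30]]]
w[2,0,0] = -66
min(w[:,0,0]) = -66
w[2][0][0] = -66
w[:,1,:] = [[94, 64, -68], [45, -52, -13], [31, -64, -30]]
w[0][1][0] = 94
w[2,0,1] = 72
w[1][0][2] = 82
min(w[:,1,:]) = -68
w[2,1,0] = 31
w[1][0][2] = 82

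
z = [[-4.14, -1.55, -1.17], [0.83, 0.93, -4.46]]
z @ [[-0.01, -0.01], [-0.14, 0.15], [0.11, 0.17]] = [[0.13, -0.39], [-0.63, -0.63]]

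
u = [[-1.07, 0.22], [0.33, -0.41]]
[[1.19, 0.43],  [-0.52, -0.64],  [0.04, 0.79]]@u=[[-1.13,0.09], [0.35,0.15], [0.22,-0.32]]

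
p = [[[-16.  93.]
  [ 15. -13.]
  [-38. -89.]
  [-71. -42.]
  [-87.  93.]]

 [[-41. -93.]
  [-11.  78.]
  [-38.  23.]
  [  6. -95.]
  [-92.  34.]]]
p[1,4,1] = 34.0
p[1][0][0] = -41.0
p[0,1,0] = 15.0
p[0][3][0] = -71.0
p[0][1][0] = 15.0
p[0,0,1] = 93.0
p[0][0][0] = -16.0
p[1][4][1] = 34.0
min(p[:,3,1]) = -95.0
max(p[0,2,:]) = -38.0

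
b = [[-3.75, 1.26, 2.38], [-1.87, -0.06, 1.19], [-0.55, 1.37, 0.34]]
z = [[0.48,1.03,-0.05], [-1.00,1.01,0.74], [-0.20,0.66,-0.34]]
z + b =[[-3.27,  2.29,  2.33],[-2.87,  0.95,  1.93],[-0.75,  2.03,  0.0]]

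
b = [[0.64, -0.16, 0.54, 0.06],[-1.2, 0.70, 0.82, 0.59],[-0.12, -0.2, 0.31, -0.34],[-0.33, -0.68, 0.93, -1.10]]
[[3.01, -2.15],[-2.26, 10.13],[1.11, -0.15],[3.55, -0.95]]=b@[[3.03,-4.7],[1.12,1.98],[2.61,1.88],[-2.62,2.64]]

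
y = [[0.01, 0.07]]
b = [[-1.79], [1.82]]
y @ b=[[0.11]]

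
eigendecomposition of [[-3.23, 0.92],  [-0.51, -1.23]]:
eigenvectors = [[-0.96, -0.47], [-0.28, -0.88]]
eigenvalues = [-2.96, -1.5]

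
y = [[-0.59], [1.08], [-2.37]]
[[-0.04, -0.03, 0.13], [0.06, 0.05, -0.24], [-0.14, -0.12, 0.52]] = y@[[0.06,0.05,-0.22]]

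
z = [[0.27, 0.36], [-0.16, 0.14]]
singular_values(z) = [0.45, 0.21]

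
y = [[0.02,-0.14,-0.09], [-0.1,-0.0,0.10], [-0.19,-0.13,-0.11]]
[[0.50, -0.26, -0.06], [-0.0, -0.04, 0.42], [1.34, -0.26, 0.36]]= y@[[-3.72, 0.13, -2.24],  [-1.74, 2.05, -1.15],  [-3.73, -0.29, 1.99]]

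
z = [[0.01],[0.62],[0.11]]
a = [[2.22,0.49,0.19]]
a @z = [[0.35]]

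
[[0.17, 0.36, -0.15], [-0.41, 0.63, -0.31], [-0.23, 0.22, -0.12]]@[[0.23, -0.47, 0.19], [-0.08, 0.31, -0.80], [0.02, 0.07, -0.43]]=[[0.01, 0.02, -0.19], [-0.15, 0.37, -0.45], [-0.07, 0.17, -0.17]]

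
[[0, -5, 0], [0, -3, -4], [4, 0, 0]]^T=[[0, 0, 4], [-5, -3, 0], [0, -4, 0]]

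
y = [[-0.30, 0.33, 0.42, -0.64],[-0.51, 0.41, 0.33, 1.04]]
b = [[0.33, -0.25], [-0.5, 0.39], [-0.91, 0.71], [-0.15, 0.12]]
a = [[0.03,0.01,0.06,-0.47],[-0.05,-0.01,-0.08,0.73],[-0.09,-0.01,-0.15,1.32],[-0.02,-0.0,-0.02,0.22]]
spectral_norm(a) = 1.61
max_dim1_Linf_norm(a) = 1.32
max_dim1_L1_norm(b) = 1.62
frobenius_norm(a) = 1.61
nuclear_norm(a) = 1.63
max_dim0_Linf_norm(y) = 1.04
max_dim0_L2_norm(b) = 1.1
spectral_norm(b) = 1.39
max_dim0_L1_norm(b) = 1.89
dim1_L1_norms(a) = [0.57, 0.87, 1.57, 0.26]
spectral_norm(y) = 1.30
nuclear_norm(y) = 2.15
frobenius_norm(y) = 1.55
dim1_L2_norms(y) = [0.89, 1.27]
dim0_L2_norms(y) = [0.59, 0.53, 0.53, 1.22]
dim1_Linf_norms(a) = [0.47, 0.73, 1.32, 0.22]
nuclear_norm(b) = 1.40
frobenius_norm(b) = 1.39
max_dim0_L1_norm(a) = 2.74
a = b @ y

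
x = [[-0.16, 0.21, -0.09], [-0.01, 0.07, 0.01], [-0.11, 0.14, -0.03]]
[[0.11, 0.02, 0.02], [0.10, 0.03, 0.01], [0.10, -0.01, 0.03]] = x@ [[0.71, 0.95, -0.53],  [1.45, 0.61, -0.06],  [0.93, -0.45, 0.60]]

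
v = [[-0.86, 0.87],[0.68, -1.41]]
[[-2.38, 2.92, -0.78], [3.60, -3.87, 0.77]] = v @ [[0.36, -1.21, 0.69], [-2.38, 2.16, -0.21]]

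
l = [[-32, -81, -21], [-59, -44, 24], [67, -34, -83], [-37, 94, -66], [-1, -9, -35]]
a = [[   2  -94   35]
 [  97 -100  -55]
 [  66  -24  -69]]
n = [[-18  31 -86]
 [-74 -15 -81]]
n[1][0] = -74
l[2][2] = -83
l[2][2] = -83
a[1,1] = -100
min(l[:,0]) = -59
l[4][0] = -1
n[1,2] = -81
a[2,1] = -24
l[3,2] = -66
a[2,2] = -69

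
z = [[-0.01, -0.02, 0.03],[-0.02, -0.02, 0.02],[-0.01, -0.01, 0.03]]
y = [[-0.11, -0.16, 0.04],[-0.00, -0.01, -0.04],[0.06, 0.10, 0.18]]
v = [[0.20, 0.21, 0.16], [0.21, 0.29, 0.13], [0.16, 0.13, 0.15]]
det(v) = 0.00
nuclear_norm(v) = 0.64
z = v @ y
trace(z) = 0.00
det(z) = -0.00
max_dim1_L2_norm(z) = 0.04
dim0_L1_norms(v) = [0.57, 0.63, 0.44]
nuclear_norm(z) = 0.08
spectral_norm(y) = 0.24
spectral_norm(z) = 0.06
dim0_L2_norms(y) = [0.13, 0.19, 0.19]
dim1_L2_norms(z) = [0.04, 0.03, 0.03]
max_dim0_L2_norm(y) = 0.19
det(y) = 0.00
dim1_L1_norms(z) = [0.06, 0.06, 0.05]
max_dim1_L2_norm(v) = 0.38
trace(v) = 0.64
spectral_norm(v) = 0.56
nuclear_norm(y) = 0.41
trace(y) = 0.06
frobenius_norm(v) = 0.57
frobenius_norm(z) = 0.06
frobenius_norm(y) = 0.29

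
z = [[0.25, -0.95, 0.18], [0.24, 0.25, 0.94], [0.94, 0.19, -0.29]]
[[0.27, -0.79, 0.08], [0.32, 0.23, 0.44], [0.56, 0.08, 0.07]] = z @ [[0.67, -0.07, 0.19], [-0.07, 0.82, 0.04], [0.19, 0.04, 0.41]]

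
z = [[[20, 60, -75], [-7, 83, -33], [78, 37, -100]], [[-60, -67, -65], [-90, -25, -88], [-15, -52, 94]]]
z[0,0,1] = 60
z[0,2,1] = 37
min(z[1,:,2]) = -88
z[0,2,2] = -100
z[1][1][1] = -25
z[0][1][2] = -33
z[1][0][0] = -60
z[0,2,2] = -100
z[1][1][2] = -88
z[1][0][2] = -65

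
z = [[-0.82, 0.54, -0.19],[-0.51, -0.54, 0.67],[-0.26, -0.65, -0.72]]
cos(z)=[[0.79, 0.32, -0.29], [-0.28, 1.18, 0.40], [-0.33, -0.37, 0.93]]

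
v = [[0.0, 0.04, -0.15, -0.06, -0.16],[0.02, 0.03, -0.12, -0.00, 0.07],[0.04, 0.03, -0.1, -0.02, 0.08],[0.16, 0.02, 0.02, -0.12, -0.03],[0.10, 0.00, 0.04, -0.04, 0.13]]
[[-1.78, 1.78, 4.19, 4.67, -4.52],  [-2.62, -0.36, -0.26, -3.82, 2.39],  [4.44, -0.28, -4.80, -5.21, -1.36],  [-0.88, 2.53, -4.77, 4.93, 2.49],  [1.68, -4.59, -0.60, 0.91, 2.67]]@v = [[0.50, 0.20, -0.45, -0.36, 0.02], [-0.39, -0.20, 0.48, 0.53, 0.80], [-1.17, -0.08, -0.31, 0.51, -1.13], [0.9, -0.0, 0.50, -0.54, 0.11], [0.3, -0.07, 0.48, -0.3, -0.32]]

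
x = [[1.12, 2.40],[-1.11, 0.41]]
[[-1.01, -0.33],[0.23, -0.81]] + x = [[0.11,2.07], [-0.88,-0.40]]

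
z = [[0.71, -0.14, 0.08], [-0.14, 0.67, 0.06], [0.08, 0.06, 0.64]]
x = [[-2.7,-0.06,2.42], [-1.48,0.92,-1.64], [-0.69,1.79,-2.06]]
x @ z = [[-1.72, 0.48, 1.33], [-1.31, 0.73, -1.11], [-0.91, 1.17, -1.27]]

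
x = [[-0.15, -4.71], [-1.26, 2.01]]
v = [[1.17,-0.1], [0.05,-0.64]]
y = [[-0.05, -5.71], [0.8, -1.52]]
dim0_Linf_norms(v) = [1.17, 0.64]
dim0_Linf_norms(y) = [0.8, 5.71]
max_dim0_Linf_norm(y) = 5.71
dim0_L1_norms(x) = [1.41, 6.72]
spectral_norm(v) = 1.18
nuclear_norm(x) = 6.35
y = v @ x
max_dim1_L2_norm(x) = 4.71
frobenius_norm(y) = 5.96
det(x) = -6.24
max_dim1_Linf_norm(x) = 4.71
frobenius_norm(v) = 1.34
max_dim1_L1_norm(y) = 5.76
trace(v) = 0.53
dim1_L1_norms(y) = [5.76, 2.32]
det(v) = -0.74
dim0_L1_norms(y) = [0.85, 7.23]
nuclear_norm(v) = 1.81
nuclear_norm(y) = 6.70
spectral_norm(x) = 5.13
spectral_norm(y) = 5.91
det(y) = 4.64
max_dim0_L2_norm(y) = 5.91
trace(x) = 1.86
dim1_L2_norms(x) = [4.71, 2.37]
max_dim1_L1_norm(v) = 1.27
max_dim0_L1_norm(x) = 6.72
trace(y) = -1.57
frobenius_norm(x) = 5.28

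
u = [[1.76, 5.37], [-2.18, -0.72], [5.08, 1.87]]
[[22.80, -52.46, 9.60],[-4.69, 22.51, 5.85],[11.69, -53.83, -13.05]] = u @ [[0.84,-7.96,-3.67], [3.97,-7.16,2.99]]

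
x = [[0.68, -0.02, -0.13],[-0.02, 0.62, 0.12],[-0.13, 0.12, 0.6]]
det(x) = 0.23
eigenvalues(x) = [0.82, 0.63, 0.45]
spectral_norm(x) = 0.82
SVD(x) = [[-0.65,-0.65,0.4], [0.44,-0.74,-0.51], [0.62,-0.15,0.77]] @ diag([0.8192643791956453, 0.6270024915162871, 0.45373312928806764]) @ [[-0.65, 0.44, 0.62], [-0.65, -0.74, -0.15], [0.40, -0.51, 0.77]]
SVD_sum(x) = [[0.34, -0.23, -0.33], [-0.23, 0.16, 0.23], [-0.33, 0.23, 0.32]] + [[0.27, 0.3, 0.06], [0.3, 0.35, 0.07], [0.06, 0.07, 0.01]] + [[0.07, -0.09, 0.14], [-0.09, 0.12, -0.18], [0.14, -0.18, 0.27]]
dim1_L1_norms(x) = [0.83, 0.76, 0.85]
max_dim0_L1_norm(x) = 0.85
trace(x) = 1.90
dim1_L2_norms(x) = [0.69, 0.63, 0.63]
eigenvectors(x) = [[-0.65, 0.65, 0.4], [0.44, 0.74, -0.51], [0.62, 0.15, 0.77]]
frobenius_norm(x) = 1.13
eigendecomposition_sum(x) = [[0.34, -0.23, -0.33], [-0.23, 0.16, 0.23], [-0.33, 0.23, 0.32]] + [[0.27,0.30,0.06],[0.3,0.35,0.07],[0.06,0.07,0.01]] + [[0.07, -0.09, 0.14], [-0.09, 0.12, -0.18], [0.14, -0.18, 0.27]]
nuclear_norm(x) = 1.90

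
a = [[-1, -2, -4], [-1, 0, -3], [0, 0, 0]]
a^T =[[-1, -1, 0], [-2, 0, 0], [-4, -3, 0]]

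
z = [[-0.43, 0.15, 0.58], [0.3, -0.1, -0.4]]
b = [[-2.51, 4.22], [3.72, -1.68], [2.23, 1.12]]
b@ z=[[2.35, -0.8, -3.14], [-2.10, 0.73, 2.83], [-0.62, 0.22, 0.85]]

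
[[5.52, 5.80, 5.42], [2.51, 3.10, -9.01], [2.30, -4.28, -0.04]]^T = [[5.52, 2.51, 2.3], [5.80, 3.10, -4.28], [5.42, -9.01, -0.04]]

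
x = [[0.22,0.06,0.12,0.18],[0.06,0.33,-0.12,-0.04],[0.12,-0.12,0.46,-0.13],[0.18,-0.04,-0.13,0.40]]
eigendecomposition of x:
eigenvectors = [[-0.7, 0.42, -0.57, 0.06], [0.33, 0.86, 0.26, 0.30], [0.41, 0.24, -0.4, -0.79], [0.48, -0.17, -0.67, 0.54]]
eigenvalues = [-0.0, 0.33, 0.49, 0.59]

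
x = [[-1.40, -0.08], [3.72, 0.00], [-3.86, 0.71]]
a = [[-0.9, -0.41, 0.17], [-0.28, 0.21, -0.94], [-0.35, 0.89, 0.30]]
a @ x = [[-0.92, 0.19], [4.80, -0.64], [2.64, 0.24]]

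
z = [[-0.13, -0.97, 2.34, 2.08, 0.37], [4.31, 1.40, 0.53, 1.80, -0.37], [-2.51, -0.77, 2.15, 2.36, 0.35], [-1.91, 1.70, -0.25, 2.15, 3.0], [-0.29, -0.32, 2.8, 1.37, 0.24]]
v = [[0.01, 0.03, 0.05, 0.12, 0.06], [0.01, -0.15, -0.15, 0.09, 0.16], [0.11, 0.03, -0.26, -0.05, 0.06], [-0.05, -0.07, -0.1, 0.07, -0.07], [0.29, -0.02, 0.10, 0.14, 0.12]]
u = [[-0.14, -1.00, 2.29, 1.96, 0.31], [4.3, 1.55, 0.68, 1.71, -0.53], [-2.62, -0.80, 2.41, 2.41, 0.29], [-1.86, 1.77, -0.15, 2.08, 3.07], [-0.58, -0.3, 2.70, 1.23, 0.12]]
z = v + u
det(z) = 73.72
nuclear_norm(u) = 17.02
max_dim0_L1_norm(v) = 0.66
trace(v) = -0.21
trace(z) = 5.81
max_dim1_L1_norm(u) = 8.93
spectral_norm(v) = 0.39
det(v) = -0.00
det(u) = 82.27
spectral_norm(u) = 6.42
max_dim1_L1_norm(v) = 0.67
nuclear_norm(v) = 1.16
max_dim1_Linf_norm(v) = 0.29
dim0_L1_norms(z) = [9.15, 5.16, 8.07, 9.76, 4.33]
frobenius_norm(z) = 9.08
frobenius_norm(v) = 0.59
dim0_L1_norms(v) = [0.47, 0.3, 0.66, 0.47, 0.47]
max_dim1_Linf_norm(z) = 4.31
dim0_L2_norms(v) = [0.31, 0.17, 0.34, 0.22, 0.23]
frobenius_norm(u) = 9.14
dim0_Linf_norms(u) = [4.3, 1.77, 2.7, 2.41, 3.07]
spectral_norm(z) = 6.31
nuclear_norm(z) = 16.89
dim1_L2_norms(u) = [3.19, 4.96, 4.38, 4.51, 3.04]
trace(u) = 6.02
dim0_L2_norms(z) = [5.35, 2.55, 4.28, 4.43, 3.07]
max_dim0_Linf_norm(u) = 4.3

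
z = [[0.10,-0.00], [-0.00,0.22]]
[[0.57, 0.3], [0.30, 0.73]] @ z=[[0.06, 0.07], [0.03, 0.16]]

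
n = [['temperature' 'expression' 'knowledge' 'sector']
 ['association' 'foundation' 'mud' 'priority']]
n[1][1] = 'foundation'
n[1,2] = 'mud'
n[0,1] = 'expression'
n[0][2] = 'knowledge'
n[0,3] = 'sector'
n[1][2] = 'mud'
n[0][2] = 'knowledge'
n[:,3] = ['sector', 'priority']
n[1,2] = 'mud'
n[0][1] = 'expression'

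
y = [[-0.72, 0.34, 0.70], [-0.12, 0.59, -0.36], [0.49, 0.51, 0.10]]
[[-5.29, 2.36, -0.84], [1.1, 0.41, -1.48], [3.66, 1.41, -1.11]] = y @ [[6.08, 0.11, 0.19], [1.77, 2.19, -2.38], [-2.17, 2.42, 0.15]]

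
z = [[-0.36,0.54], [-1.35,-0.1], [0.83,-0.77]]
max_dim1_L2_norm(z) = 1.35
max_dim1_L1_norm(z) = 1.6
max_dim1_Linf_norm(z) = 1.35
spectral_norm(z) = 1.70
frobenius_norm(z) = 1.88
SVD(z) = [[-0.31, 0.48],[-0.73, -0.67],[0.61, -0.56]] @ diag([1.6988211151528858, 0.8059198587395067]) @ [[0.94,-0.33], [0.33,0.94]]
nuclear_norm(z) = 2.50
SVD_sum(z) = [[-0.49, 0.17], [-1.17, 0.41], [0.98, -0.34]] + [[0.13, 0.37], [-0.18, -0.51], [-0.15, -0.43]]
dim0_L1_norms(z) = [2.54, 1.41]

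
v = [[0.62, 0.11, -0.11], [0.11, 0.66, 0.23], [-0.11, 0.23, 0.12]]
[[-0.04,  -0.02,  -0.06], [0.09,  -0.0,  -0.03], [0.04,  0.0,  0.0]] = v@[[-0.04, -0.04, -0.10],[0.06, 0.01, -0.02],[0.22, -0.03, -0.02]]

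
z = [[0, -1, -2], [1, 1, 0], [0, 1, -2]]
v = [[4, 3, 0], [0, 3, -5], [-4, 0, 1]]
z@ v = [[8, -3, 3], [4, 6, -5], [8, 3, -7]]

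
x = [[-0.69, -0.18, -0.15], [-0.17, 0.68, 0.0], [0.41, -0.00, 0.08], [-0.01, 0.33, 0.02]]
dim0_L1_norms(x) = [1.28, 1.19, 0.25]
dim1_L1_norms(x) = [1.02, 0.85, 0.49, 0.36]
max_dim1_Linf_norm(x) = 0.69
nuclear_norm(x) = 1.62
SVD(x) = [[-0.86, 0.12, -0.19],  [-0.1, -0.9, -0.41],  [0.49, 0.07, -0.48],  [0.04, -0.42, 0.75]] @ diag([0.8379954714961675, 0.7771312069494242, 0.005538676488780679]) @ [[0.97,0.12,0.2],[0.13,-0.99,-0.03],[-0.20,-0.05,0.98]]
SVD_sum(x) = [[-0.7, -0.09, -0.15], [-0.08, -0.01, -0.02], [0.4, 0.05, 0.08], [0.03, 0.0, 0.01]] + [[0.01, -0.09, -0.0], [-0.09, 0.69, 0.02], [0.01, -0.05, -0.00], [-0.04, 0.33, 0.01]] + [[0.0, 0.00, -0.00], [0.00, 0.00, -0.0], [0.00, 0.0, -0.0], [-0.00, -0.00, 0.00]]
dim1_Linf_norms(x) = [0.69, 0.68, 0.41, 0.33]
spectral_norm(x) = 0.84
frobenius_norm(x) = 1.14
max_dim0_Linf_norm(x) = 0.69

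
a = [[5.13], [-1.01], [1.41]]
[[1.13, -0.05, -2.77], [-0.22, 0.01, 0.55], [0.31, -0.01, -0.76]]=a @ [[0.22,-0.01,-0.54]]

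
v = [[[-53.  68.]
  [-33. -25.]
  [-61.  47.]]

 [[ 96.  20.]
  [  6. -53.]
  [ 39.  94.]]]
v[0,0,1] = 68.0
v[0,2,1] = 47.0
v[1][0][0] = 96.0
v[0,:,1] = [68.0, -25.0, 47.0]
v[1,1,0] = 6.0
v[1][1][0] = 6.0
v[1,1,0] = 6.0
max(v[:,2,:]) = 94.0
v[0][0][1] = 68.0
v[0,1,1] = -25.0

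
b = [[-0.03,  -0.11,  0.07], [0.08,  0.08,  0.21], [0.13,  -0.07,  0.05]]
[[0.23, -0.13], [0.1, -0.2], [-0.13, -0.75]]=b@[[-1.87, -4.46],[-0.62, 2.30],[1.44, -0.11]]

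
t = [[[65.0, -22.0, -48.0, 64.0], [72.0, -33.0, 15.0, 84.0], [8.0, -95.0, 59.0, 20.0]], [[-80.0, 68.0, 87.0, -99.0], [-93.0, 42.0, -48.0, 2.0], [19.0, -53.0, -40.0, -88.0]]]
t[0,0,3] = 64.0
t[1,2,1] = -53.0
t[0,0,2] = -48.0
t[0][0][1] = -22.0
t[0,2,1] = -95.0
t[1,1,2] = -48.0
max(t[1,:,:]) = 87.0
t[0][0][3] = 64.0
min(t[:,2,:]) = -95.0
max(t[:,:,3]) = 84.0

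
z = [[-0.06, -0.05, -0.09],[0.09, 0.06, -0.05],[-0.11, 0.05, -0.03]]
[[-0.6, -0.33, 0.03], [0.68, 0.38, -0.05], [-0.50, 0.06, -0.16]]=z @ [[5.85,1.42,0.68], [3.33,4.43,-1.67], [0.89,0.29,0.15]]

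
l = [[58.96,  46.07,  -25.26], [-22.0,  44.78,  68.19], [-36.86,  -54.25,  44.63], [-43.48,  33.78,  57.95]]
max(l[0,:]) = 58.96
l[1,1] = 44.78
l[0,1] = 46.07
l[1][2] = 68.19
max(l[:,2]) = 68.19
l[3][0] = -43.48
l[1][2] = 68.19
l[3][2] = 57.95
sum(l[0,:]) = 79.77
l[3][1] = 33.78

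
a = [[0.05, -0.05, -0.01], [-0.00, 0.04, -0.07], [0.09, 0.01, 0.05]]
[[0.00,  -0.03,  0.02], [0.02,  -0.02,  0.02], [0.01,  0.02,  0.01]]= a@[[0.16,-0.10,0.27], [0.1,0.36,-0.13], [-0.19,0.46,-0.34]]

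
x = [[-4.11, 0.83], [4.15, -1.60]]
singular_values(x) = [6.09, 0.51]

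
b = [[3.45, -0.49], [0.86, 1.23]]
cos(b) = [[-1.13, 0.31],[-0.54, 0.26]]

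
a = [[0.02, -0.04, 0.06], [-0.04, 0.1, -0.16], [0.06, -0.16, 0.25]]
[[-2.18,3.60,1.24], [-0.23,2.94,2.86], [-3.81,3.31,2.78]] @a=[[-0.11, 0.25, -0.40], [0.05, -0.15, 0.23], [-0.04, 0.04, -0.06]]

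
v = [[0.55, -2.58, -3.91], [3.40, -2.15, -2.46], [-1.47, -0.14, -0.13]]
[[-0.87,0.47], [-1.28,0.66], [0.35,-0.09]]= v@[[-0.25, 0.08], [-0.05, -0.24], [0.22, 0.05]]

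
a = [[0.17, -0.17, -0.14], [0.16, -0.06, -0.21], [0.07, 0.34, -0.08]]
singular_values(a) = [0.4, 0.34, 0.04]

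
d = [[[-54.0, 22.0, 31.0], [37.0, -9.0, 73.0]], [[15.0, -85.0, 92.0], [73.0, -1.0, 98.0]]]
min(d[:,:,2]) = 31.0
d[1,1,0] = 73.0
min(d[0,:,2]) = 31.0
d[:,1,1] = [-9.0, -1.0]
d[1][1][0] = 73.0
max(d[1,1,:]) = 98.0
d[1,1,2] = 98.0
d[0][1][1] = -9.0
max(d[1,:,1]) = -1.0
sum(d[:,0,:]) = 21.0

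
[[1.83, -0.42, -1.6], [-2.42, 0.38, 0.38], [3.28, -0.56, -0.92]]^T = [[1.83, -2.42, 3.28], [-0.42, 0.38, -0.56], [-1.6, 0.38, -0.92]]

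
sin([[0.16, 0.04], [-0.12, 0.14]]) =[[0.16, 0.04],[-0.12, 0.14]]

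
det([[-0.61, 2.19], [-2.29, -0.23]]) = 5.155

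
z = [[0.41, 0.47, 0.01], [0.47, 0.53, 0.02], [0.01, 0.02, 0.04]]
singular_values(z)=[0.94, 0.04, 0.0]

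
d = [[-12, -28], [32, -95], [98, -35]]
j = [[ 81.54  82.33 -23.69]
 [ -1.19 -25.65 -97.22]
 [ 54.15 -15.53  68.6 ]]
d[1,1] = -95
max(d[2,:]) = 98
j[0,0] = 81.54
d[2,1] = -35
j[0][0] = 81.54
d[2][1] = -35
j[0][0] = 81.54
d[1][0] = 32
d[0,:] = [-12, -28]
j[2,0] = 54.15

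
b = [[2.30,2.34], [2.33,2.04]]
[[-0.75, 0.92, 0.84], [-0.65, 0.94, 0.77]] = b @ [[0.02, 0.42, 0.12], [-0.34, -0.02, 0.24]]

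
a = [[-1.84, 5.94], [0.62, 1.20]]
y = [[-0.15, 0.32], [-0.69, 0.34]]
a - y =[[-1.69, 5.62], [1.31, 0.86]]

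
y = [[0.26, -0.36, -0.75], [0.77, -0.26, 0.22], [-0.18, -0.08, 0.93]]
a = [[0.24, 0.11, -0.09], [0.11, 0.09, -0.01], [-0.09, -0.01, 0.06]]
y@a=[[0.09, 0.0, -0.06], [0.14, 0.06, -0.05], [-0.14, -0.04, 0.07]]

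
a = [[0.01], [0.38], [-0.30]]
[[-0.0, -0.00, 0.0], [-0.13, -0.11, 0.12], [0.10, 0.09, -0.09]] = a @ [[-0.33, -0.29, 0.31]]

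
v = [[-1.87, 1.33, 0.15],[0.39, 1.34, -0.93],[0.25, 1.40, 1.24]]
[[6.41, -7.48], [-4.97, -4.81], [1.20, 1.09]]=v@[[-3.78, 2.6],[-0.79, -2.3],[2.62, 2.95]]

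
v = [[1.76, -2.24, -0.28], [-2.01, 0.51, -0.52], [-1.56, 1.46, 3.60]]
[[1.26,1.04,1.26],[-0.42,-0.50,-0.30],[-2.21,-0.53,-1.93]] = v@ [[0.22, 0.14, 0.12], [-0.34, -0.36, -0.43], [-0.38, 0.06, -0.31]]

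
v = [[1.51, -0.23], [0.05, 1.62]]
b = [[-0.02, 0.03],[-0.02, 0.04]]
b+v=[[1.49, -0.2], [0.03, 1.66]]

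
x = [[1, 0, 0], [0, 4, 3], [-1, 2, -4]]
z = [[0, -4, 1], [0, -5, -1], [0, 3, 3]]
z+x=[[1, -4, 1], [0, -1, 2], [-1, 5, -1]]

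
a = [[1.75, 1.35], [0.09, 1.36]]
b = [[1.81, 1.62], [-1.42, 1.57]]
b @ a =[[3.31, 4.65], [-2.34, 0.22]]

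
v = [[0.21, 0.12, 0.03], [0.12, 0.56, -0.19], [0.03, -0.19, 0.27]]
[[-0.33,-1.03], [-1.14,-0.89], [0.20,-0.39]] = v @ [[-0.14, -3.76],  [-2.30, -1.49],  [-0.85, -2.09]]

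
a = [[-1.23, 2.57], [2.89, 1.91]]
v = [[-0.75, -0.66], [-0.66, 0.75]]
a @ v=[[-0.77, 2.74], [-3.43, -0.47]]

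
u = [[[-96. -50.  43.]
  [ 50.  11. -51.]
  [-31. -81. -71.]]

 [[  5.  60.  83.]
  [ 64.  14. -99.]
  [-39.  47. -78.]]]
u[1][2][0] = -39.0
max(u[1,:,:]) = 83.0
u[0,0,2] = 43.0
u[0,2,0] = -31.0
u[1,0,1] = 60.0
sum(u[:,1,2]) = -150.0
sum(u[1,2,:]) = -70.0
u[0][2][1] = -81.0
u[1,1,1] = 14.0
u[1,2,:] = [-39.0, 47.0, -78.0]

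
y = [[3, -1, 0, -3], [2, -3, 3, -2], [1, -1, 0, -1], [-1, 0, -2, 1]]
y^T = [[3, 2, 1, -1], [-1, -3, -1, 0], [0, 3, 0, -2], [-3, -2, -1, 1]]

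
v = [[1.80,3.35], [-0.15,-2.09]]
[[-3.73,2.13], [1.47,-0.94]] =v @ [[-0.88, 0.4], [-0.64, 0.42]]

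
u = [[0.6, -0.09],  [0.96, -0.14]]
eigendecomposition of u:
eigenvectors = [[0.53, 0.15], [0.85, 0.99]]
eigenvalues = [0.45, 0.01]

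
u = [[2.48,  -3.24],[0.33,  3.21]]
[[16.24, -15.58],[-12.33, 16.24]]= u@ [[1.35,0.29],[-3.98,5.03]]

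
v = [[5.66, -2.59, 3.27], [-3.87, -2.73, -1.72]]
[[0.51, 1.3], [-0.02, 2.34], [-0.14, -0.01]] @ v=[[-2.14,  -4.87,  -0.57], [-9.17,  -6.34,  -4.09], [-0.75,  0.39,  -0.44]]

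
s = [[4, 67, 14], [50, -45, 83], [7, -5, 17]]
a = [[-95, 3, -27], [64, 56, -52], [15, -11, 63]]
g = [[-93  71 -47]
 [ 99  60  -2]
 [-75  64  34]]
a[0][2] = -27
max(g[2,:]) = 64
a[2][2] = 63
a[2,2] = 63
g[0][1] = 71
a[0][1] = 3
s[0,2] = 14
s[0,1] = 67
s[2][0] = 7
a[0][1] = 3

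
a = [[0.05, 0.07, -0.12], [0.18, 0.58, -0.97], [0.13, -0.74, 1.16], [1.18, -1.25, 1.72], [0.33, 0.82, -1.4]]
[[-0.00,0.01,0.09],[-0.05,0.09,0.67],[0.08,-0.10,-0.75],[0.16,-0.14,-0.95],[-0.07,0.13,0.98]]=a@[[0.05, 0.01, 0.17], [0.03, 0.00, 0.07], [0.08, -0.09, -0.62]]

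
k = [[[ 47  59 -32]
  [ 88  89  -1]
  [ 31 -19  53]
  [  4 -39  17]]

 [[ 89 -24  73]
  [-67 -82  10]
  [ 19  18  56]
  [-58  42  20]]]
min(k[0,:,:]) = -39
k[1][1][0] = -67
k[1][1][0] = -67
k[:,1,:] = [[88, 89, -1], [-67, -82, 10]]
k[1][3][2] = 20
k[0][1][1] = 89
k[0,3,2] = 17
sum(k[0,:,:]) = 297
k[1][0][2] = 73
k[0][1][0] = 88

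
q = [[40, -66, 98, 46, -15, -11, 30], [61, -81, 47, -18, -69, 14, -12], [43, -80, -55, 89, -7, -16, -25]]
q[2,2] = -55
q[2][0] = 43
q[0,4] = -15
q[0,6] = 30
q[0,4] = -15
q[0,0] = 40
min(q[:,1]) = -81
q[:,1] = [-66, -81, -80]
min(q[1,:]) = -81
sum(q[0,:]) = 122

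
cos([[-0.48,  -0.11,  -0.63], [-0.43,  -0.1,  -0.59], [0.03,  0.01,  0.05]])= [[0.87, -0.03, -0.16], [-0.11, 0.97, -0.15], [0.01, 0.0, 1.01]]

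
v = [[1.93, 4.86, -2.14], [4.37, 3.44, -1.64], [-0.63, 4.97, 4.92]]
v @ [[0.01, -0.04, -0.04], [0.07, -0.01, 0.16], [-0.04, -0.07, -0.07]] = [[0.45, 0.02, 0.85], [0.35, -0.09, 0.49], [0.14, -0.37, 0.48]]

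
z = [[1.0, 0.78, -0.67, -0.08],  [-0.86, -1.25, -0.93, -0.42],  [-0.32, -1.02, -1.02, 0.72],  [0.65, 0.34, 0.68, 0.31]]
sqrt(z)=[[1.07-0.01j, (0.53-0.26j), -0.41+0.11j, (0.09-0.26j)], [-0.35+0.27j, -0.04+0.95j, (-0.13+0.54j), -0.43+0.26j], [-0.04+0.29j, (-0.16+0.54j), (0.3+0.9j), (0.42-0.29j)], [0.29-0.11j, (-0.05-0.05j), (0.28-0.43j), (0.6+0.28j)]]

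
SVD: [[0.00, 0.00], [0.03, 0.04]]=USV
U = [[0.0, -1.0], [-1.0, 0.0]]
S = [0.05, 0.0]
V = [[-0.60,-0.8], [-0.80,0.6]]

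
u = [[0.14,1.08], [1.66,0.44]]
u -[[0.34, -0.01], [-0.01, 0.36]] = [[-0.2, 1.09], [1.67, 0.08]]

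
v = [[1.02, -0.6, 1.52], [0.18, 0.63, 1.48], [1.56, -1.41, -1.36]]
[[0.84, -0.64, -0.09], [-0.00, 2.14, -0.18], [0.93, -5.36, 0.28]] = v@[[0.31,-1.29,0.05],[-0.47,1.41,-0.04],[0.16,1.00,-0.11]]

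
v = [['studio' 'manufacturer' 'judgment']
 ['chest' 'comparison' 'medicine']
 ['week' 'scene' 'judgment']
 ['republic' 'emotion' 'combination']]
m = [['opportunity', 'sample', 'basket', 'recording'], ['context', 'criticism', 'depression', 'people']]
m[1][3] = 'people'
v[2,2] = 'judgment'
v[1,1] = 'comparison'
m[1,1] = 'criticism'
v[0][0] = 'studio'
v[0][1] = 'manufacturer'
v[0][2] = 'judgment'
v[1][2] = 'medicine'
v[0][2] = 'judgment'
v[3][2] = 'combination'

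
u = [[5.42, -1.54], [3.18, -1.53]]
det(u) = -3.40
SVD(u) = [[-0.85,-0.53], [-0.53,0.85]] @ diag([6.62864382180418, 0.5122314746843409]) @ [[-0.95, 0.32], [-0.32, -0.95]]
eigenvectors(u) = [[0.89, 0.24], [0.46, 0.97]]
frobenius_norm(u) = 6.65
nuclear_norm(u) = 7.14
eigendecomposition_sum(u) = [[5.31, -1.33], [2.74, -0.69]] + [[0.11, -0.21], [0.44, -0.84]]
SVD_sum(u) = [[5.33, -1.80], [3.32, -1.12]] + [[0.09, 0.26],[-0.14, -0.41]]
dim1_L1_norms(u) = [6.96, 4.71]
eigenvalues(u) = [4.62, -0.73]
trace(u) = 3.89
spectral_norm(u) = 6.63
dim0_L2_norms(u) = [6.28, 2.17]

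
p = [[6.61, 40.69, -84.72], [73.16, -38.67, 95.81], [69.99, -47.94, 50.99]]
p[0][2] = -84.72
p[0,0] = 6.61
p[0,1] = 40.69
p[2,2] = 50.99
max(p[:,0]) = 73.16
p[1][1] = -38.67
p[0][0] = 6.61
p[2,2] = 50.99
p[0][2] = -84.72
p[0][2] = -84.72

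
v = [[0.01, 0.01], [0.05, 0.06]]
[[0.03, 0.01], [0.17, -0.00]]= v @ [[1.29,4.94], [1.75,-4.14]]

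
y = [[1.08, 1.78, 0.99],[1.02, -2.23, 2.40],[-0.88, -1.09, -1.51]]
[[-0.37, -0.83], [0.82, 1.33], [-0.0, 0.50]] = y @ [[-0.37, 0.17], [-0.17, -0.55], [0.34, -0.03]]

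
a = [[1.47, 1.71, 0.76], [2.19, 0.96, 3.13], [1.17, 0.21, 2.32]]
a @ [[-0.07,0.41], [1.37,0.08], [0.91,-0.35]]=[[2.93, 0.47], [4.01, -0.12], [2.32, -0.32]]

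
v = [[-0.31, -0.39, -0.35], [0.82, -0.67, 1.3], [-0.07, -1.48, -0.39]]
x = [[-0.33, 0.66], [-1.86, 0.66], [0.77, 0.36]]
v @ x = [[0.56, -0.59], [1.98, 0.57], [2.48, -1.16]]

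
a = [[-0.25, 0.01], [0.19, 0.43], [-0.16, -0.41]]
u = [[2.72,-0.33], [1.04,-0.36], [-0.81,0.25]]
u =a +[[2.97, -0.34], [0.85, -0.79], [-0.65, 0.66]]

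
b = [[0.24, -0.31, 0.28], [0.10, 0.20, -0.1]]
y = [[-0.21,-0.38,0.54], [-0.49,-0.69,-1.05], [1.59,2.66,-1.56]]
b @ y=[[0.55, 0.87, 0.02], [-0.28, -0.44, -0.00]]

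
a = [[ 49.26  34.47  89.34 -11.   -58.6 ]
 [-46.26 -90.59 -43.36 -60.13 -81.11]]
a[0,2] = 89.34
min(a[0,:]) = -58.6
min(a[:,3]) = -60.13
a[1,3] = -60.13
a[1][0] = -46.26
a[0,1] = 34.47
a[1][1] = -90.59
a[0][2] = 89.34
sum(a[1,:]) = -321.45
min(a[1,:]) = -90.59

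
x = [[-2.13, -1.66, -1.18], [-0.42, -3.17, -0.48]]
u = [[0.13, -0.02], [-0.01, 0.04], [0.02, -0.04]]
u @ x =[[-0.27, -0.15, -0.14], [0.00, -0.11, -0.01], [-0.03, 0.09, -0.00]]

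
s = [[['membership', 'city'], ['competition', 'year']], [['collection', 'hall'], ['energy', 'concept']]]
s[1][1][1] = 'concept'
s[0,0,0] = 'membership'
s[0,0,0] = 'membership'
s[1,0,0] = 'collection'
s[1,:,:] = [['collection', 'hall'], ['energy', 'concept']]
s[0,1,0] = 'competition'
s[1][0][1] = 'hall'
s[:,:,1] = [['city', 'year'], ['hall', 'concept']]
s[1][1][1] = 'concept'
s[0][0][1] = 'city'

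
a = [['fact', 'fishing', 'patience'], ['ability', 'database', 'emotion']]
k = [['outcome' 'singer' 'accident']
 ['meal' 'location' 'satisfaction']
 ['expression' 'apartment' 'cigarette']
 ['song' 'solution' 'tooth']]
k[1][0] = 'meal'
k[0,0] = 'outcome'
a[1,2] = 'emotion'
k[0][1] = 'singer'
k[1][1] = 'location'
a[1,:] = ['ability', 'database', 'emotion']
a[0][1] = 'fishing'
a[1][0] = 'ability'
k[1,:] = ['meal', 'location', 'satisfaction']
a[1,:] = ['ability', 'database', 'emotion']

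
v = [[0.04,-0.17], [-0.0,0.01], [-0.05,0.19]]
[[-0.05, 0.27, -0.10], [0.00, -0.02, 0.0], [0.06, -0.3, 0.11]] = v@[[0.04, -0.08, -0.71], [0.31, -1.58, 0.4]]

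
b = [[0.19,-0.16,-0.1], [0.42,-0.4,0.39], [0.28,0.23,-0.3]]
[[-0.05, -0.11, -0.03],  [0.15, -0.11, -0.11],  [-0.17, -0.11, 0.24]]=b @ [[-0.09,-0.30,0.32],[-0.05,0.19,0.57],[0.43,0.23,-0.05]]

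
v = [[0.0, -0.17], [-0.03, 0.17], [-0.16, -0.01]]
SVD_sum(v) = [[0.02, -0.17], [-0.02, 0.17], [-0.0, 0.01]] + [[-0.02, -0.00],[-0.01, -0.00],[-0.16, -0.02]]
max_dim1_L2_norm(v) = 0.17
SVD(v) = [[0.70,  -0.12], [-0.71,  -0.07], [-0.03,  -0.99]] @ diag([0.2414236879517129, 0.1616001327220803]) @ [[0.11, -0.99], [0.99, 0.11]]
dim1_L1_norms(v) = [0.17, 0.2, 0.17]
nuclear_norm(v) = 0.40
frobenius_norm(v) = 0.29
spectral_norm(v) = 0.24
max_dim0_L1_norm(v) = 0.35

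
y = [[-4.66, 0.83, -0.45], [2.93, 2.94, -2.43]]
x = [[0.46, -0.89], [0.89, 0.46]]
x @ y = [[-4.75, -2.23, 1.96], [-2.8, 2.09, -1.52]]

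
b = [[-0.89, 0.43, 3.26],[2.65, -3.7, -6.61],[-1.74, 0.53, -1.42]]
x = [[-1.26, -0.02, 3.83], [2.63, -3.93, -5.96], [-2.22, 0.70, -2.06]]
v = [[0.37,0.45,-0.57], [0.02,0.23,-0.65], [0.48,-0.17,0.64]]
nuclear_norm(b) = 11.90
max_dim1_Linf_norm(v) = 0.65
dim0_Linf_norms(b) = [2.65, 3.7, 6.61]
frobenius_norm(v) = 1.34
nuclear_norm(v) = 1.91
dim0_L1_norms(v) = [0.87, 0.85, 1.86]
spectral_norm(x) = 8.42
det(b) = -17.64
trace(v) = 1.24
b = v + x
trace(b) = -6.01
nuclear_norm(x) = 13.21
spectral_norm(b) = 8.65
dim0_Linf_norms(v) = [0.48, 0.45, 0.65]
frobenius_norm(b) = 9.02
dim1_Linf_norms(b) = [3.26, 6.61, 1.74]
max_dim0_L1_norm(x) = 11.85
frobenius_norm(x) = 9.15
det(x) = -42.19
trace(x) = -7.25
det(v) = -0.07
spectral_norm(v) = 1.18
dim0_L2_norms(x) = [3.67, 3.99, 7.38]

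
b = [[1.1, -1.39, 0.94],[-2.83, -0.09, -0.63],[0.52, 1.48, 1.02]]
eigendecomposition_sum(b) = [[(-0.7-0j), -0.67-0.00j, (0.08-0j)], [-0.96-0.00j, -0.93-0.00j, (0.12-0j)], [(0.65+0j), (0.63+0j), -0.08+0.00j]] + [[(0.9-0.95j),-0.36-0.15j,(0.43-1.23j)], [-0.93+1.16j,0.42+0.14j,(-0.37+1.44j)], [-0.07+1.49j,0.42-0.14j,0.55+1.39j]] + [[(0.9+0.95j), -0.36+0.15j, 0.43+1.23j],[-0.93-1.16j, 0.42-0.14j, (-0.37-1.44j)],[-0.07-1.49j, 0.42+0.14j, (0.55-1.39j)]]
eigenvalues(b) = [(-1.71+0j), (1.87+0.57j), (1.87-0.57j)]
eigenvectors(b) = [[-0.51+0.00j, (-0.4-0.34j), -0.40+0.34j],[-0.71+0.00j, 0.49+0.35j, (0.49-0.35j)],[(0.48+0j), 0.60+0.00j, 0.60-0.00j]]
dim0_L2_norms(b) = [3.08, 2.03, 1.52]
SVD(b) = [[-0.44, 0.61, -0.66],[0.87, 0.09, -0.49],[-0.23, -0.79, -0.57]] @ diag([3.2909323385049567, 2.0413309858774107, 0.9713558305168399]) @ [[-0.93,  0.06,  -0.36], [-0.0,  -0.99,  -0.14], [0.37,  0.13,  -0.92]]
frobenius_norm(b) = 3.99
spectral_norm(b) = 3.29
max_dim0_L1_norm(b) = 4.45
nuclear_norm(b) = 6.30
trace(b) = 2.03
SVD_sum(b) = [[1.34, -0.08, 0.53],[-2.65, 0.16, -1.04],[0.72, -0.04, 0.28]] + [[-0.0, -1.22, -0.18], [-0.0, -0.19, -0.03], [0.00, 1.60, 0.23]] + [[-0.24, -0.09, 0.59], [-0.17, -0.06, 0.44], [-0.2, -0.07, 0.51]]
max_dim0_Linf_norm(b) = 2.83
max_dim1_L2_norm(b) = 2.9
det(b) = -6.53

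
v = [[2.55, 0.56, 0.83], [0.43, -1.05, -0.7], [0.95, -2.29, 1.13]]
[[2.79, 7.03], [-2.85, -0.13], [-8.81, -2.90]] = v @ [[0.62, 2.67],[3.62, 1.88],[-0.98, -1.00]]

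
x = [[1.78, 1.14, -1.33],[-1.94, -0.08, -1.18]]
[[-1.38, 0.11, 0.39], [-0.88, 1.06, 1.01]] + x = [[0.4, 1.25, -0.94], [-2.82, 0.98, -0.17]]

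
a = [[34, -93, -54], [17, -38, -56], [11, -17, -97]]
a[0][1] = -93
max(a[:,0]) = 34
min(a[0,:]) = -93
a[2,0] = 11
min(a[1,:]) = -56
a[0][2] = -54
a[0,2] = -54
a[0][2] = -54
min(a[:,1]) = -93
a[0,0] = 34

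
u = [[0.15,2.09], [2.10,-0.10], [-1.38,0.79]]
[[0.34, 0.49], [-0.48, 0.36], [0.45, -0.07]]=u @ [[-0.22, 0.18], [0.18, 0.22]]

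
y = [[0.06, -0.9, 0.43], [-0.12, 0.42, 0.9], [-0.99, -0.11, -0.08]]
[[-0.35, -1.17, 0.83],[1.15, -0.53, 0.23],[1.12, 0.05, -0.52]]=y@[[-1.27,-0.06,0.54],[0.68,0.83,-0.60],[0.79,-0.98,0.61]]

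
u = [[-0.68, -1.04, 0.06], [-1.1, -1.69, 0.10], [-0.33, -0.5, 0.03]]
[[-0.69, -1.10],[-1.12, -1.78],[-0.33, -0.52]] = u @ [[-0.07, -0.65], [0.7, 1.5], [-0.1, 0.35]]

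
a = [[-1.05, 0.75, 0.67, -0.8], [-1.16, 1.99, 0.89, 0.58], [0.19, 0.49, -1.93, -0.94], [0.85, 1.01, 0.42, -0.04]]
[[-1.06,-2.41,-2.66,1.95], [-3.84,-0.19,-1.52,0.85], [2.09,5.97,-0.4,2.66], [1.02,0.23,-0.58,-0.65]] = a @ [[1.71,  0.39,  0.48,  -1.05],  [-0.37,  1.28,  -0.64,  0.51],  [-0.28,  -3.22,  -0.66,  -0.76],  [-1.50,  1.01,  1.54,  -1.22]]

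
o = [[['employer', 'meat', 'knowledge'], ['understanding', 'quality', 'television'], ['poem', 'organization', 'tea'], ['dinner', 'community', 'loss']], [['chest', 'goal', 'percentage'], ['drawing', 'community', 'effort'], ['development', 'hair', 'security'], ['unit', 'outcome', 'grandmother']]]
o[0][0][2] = 'knowledge'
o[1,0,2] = 'percentage'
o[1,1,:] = ['drawing', 'community', 'effort']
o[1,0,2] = 'percentage'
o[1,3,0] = 'unit'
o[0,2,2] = 'tea'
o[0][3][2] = 'loss'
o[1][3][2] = 'grandmother'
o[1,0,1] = 'goal'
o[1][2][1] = 'hair'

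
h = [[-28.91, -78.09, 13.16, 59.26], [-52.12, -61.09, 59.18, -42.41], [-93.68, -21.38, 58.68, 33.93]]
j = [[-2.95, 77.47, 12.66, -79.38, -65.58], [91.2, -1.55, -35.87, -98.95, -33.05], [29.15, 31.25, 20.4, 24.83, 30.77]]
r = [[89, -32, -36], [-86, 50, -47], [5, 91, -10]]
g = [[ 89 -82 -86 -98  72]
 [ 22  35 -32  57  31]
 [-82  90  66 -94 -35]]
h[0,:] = [-28.91, -78.09, 13.16, 59.26]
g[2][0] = -82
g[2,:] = [-82, 90, 66, -94, -35]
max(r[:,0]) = 89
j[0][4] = -65.58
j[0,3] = -79.38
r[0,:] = [89, -32, -36]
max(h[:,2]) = 59.18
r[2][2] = -10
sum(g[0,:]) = -105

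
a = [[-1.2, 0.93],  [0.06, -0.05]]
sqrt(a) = [[0.00+1.08j, 0.00-0.79j], [0.00-0.05j, 0.1j]]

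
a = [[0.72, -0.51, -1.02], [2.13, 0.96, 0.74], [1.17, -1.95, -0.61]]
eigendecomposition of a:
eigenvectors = [[0.27+0.27j, 0.27-0.27j, -0.32+0.00j], [-0.02-0.56j, -0.02+0.56j, (-0.76+0j)], [0.73+0.00j, 0.73-0.00j, 0.57+0.00j]]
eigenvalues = [(-0.12+1.92j), (-0.12-1.92j), (1.32+0j)]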